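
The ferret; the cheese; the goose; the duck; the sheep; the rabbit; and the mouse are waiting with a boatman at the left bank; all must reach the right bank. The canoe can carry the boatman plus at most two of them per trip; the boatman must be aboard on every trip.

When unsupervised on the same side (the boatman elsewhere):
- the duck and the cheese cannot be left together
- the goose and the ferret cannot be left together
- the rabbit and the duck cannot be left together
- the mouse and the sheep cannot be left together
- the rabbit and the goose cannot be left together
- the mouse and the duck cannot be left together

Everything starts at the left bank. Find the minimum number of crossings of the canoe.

Whatever the first load, the items left behind include a forbidden pair without the boatman. No opening move is safe, so no plan exists.

impossible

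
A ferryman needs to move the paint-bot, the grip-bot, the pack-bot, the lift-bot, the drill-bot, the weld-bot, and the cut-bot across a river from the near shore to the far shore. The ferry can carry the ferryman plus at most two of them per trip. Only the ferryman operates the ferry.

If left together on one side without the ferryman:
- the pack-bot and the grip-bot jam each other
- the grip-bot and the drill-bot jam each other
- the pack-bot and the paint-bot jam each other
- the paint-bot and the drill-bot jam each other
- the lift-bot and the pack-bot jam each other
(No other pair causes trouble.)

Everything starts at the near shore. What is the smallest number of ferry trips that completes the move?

Counting alone: the ferryman can take at most 2 across per trip to the far shore, so moving all 7 needs at least 4 loaded trips out, with a return between consecutive ones — at least 7 crossings.
The safety rule pushes this higher. Following every safe sequence of crossings, the most of the 7 that can be at the far shore as the ferry arrives there on crossing 7 is 6 — never all 7.
So no plan with fewer than 9 crossings exists, and this one achieves 9:
1. Ferryman goes to the far shore with the drill-bot and the pack-bot.
2. Ferryman goes back to the near shore alone.
3. Ferryman goes to the far shore with the paint-bot.
4. Ferryman goes back to the near shore with the drill-bot and the pack-bot.
5. Ferryman goes to the far shore with the grip-bot and the lift-bot.
6. Ferryman goes back to the near shore alone.
7. Ferryman goes to the far shore with the cut-bot and the weld-bot.
8. Ferryman goes back to the near shore alone.
9. Ferryman goes to the far shore with the drill-bot and the pack-bot.

9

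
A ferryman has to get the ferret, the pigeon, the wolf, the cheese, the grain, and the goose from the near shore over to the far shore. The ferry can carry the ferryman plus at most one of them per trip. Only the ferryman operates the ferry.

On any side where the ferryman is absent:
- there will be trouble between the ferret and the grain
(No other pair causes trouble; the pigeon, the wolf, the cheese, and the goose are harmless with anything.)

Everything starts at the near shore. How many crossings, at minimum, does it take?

11

Counting alone: the ferryman can take at most 1 across per trip to the far shore, so moving all 6 needs at least 6 loaded trips out, with a return between consecutive ones — at least 11 crossings.
The plan below uses exactly 11 crossings, so it is optimal:
1. Ferryman goes to the far shore with the ferret.
2. Ferryman goes back to the near shore alone.
3. Ferryman goes to the far shore with the pigeon.
4. Ferryman goes back to the near shore alone.
5. Ferryman goes to the far shore with the wolf.
6. Ferryman goes back to the near shore alone.
7. Ferryman goes to the far shore with the cheese.
8. Ferryman goes back to the near shore alone.
9. Ferryman goes to the far shore with the goose.
10. Ferryman goes back to the near shore alone.
11. Ferryman goes to the far shore with the grain.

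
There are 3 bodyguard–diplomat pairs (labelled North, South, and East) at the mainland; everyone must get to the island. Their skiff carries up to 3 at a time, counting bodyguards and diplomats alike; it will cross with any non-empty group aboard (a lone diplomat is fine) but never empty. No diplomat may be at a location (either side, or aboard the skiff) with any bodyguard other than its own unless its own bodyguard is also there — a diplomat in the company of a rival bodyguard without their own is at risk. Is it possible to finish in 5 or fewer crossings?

Yes — this plan uses 5 crossings (≤ 5):
1. bodyguard North and diplomat North cross → the island.
2. bodyguard North crosses ← the mainland.
3. bodyguard East, bodyguard North, and bodyguard South cross → the island.
4. diplomat North crosses ← the mainland.
5. diplomat East, diplomat North, and diplomat South cross → the island.

Yes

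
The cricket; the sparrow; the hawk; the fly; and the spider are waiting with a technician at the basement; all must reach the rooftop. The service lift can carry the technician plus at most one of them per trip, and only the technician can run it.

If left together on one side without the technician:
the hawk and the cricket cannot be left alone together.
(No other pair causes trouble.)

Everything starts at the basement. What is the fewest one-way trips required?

9

Counting alone: the technician can take at most 1 across per trip to the rooftop, so moving all 5 needs at least 5 loaded trips out, with a return between consecutive ones — at least 9 crossings.
The plan below uses exactly 9 crossings, so it is optimal:
1. Technician goes to the rooftop with the cricket.
2. Technician goes back to the basement alone.
3. Technician goes to the rooftop with the sparrow.
4. Technician goes back to the basement alone.
5. Technician goes to the rooftop with the fly.
6. Technician goes back to the basement alone.
7. Technician goes to the rooftop with the spider.
8. Technician goes back to the basement alone.
9. Technician goes to the rooftop with the hawk.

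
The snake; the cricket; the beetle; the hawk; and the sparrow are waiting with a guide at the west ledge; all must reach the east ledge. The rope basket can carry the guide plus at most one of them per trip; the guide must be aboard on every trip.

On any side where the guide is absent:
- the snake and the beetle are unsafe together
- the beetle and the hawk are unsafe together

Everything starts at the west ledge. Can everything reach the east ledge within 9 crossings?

No

Counting alone: the guide can take at most 1 across per trip to the east ledge, so moving all 5 needs at least 5 loaded trips out, with a return between consecutive ones — at least 9 crossings.
The safety rule pushes this higher. Following every safe sequence of crossings, the most of the 5 that can be at the east ledge as the rope basket arrives there on crossing 9 is 4 — never all 5.
So the move cannot be finished within 9 crossings. (The shortest complete plan takes 11:)
1. Guide goes to the east ledge with the beetle.  [the west ledge: the cricket, the hawk, the snake, the sparrow | the east ledge: the beetle]
2. Guide goes back to the west ledge alone.  [the west ledge: the cricket, the hawk, the snake, the sparrow | the east ledge: the beetle]
3. Guide goes to the east ledge with the snake.  [the west ledge: the cricket, the hawk, the sparrow | the east ledge: the beetle, the snake]
4. Guide goes back to the west ledge with the beetle.  [the west ledge: the beetle, the cricket, the hawk, the sparrow | the east ledge: the snake]
5. Guide goes to the east ledge with the hawk.  [the west ledge: the beetle, the cricket, the sparrow | the east ledge: the hawk, the snake]
6. Guide goes back to the west ledge alone.  [the west ledge: the beetle, the cricket, the sparrow | the east ledge: the hawk, the snake]
7. Guide goes to the east ledge with the cricket.  [the west ledge: the beetle, the sparrow | the east ledge: the cricket, the hawk, the snake]
8. Guide goes back to the west ledge alone.  [the west ledge: the beetle, the sparrow | the east ledge: the cricket, the hawk, the snake]
9. Guide goes to the east ledge with the sparrow.  [the west ledge: the beetle | the east ledge: the cricket, the hawk, the snake, the sparrow]
10. Guide goes back to the west ledge alone.  [the west ledge: the beetle | the east ledge: the cricket, the hawk, the snake, the sparrow]
11. Guide goes to the east ledge with the beetle.  [the west ledge: — | the east ledge: the beetle, the cricket, the hawk, the snake, the sparrow]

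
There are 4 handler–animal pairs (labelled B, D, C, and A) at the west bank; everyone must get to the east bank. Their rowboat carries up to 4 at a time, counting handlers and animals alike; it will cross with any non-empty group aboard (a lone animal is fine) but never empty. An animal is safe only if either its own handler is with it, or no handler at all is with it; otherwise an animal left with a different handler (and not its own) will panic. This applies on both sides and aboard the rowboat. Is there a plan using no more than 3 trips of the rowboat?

No

Counting alone: each trip to the east bank takes at most 4 across and each return brings at least 1 back, so after t trips out (and t−1 returns) at most 4t − (t−1) of the 8 are across; that first reaches 8 at t = 3, so at least 5 crossings are needed.
Since 3 < 5, 3 crossings cannot be enough. (The shortest complete plan in fact takes 5:)
1. animal B and handler B cross → the east bank.
2. handler B crosses ← the west bank.
3. handler A, handler B, handler C, and handler D cross → the east bank.
4. animal B crosses ← the west bank.
5. animal A, animal B, animal C, and animal D cross → the east bank.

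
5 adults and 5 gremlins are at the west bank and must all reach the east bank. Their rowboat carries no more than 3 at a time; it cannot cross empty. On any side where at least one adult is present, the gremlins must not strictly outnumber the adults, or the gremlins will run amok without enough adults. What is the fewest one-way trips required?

Counting alone: each trip to the east bank takes at most 3 across and each return brings at least 1 back, so after t trips out (and t−1 returns) at most 3t − (t−1) of the 10 are across; that first reaches 10 at t = 5, so at least 9 crossings are needed.
The safety rule pushes this higher. Following every safe sequence of crossings, the most of the 10 that can be at the east bank as the rowboat arrives there on crossing 9 is 9 — never all 10.
So no plan with fewer than 11 crossings exists, and this one achieves 11:
1. 2 gremlins → the east bank.  (the west bank: 5A 3G; the east bank: 0A 2G)
2. 1 gremlin ← the west bank.  (the west bank: 5A 4G; the east bank: 0A 1G)
3. 3 gremlins → the east bank.  (the west bank: 5A 1G; the east bank: 0A 4G)
4. 1 gremlin ← the west bank.  (the west bank: 5A 2G; the east bank: 0A 3G)
5. 3 adults → the east bank.  (the west bank: 2A 2G; the east bank: 3A 3G)
6. 1 adult and 1 gremlin ← the west bank.  (the west bank: 3A 3G; the east bank: 2A 2G)
7. 3 adults → the east bank.  (the west bank: 0A 3G; the east bank: 5A 2G)
8. 1 gremlin ← the west bank.  (the west bank: 0A 4G; the east bank: 5A 1G)
9. 2 gremlins → the east bank.  (the west bank: 0A 2G; the east bank: 5A 3G)
10. 1 gremlin ← the west bank.  (the west bank: 0A 3G; the east bank: 5A 2G)
11. 3 gremlins → the east bank.  (the west bank: 0A 0G; the east bank: 5A 5G)

11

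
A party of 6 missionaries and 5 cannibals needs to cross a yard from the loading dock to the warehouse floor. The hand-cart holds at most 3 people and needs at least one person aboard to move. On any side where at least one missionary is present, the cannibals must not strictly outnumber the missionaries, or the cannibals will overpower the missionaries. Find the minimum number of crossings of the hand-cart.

9

Counting alone: each trip to the warehouse floor takes at most 3 across and each return brings at least 1 back, so after t trips out (and t−1 returns) at most 3t − (t−1) of the 11 are across; that first reaches 11 at t = 5, so at least 9 crossings are needed.
The plan below uses exactly 9 crossings, so it is optimal:
1. 3 cannibals → the warehouse floor.  (the loading dock: 6M 2C; the warehouse floor: 0M 3C)
2. 1 cannibal ← the loading dock.  (the loading dock: 6M 3C; the warehouse floor: 0M 2C)
3. 3 missionaries → the warehouse floor.  (the loading dock: 3M 3C; the warehouse floor: 3M 2C)
4. 1 missionary ← the loading dock.  (the loading dock: 4M 3C; the warehouse floor: 2M 2C)
5. 2 missionaries and 1 cannibal → the warehouse floor.  (the loading dock: 2M 2C; the warehouse floor: 4M 3C)
6. 1 missionary ← the loading dock.  (the loading dock: 3M 2C; the warehouse floor: 3M 3C)
7. 2 missionaries and 1 cannibal → the warehouse floor.  (the loading dock: 1M 1C; the warehouse floor: 5M 4C)
8. 1 missionary ← the loading dock.  (the loading dock: 2M 1C; the warehouse floor: 4M 4C)
9. 2 missionaries and 1 cannibal → the warehouse floor.  (the loading dock: 0M 0C; the warehouse floor: 6M 5C)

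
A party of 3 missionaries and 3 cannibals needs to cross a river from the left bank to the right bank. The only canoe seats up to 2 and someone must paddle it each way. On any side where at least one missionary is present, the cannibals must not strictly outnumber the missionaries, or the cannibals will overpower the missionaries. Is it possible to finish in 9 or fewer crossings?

Counting alone: each trip to the right bank takes at most 2 across and each return brings at least 1 back, so after t trips out (and t−1 returns) at most 2t − (t−1) of the 6 are across; that first reaches 6 at t = 5, so at least 9 crossings are needed.
The safety rule pushes this higher. Following every safe sequence of crossings, the most of the 6 that can be at the right bank as the canoe arrives there on crossing 9 is 5 — never all 6.
So the move cannot be finished within 9 crossings. (The shortest complete plan takes 11:)
1. 2 cannibals → the right bank.  (the left bank: 3M 1C; the right bank: 0M 2C)
2. 1 cannibal ← the left bank.  (the left bank: 3M 2C; the right bank: 0M 1C)
3. 2 cannibals → the right bank.  (the left bank: 3M 0C; the right bank: 0M 3C)
4. 1 cannibal ← the left bank.  (the left bank: 3M 1C; the right bank: 0M 2C)
5. 2 missionaries → the right bank.  (the left bank: 1M 1C; the right bank: 2M 2C)
6. 1 missionary and 1 cannibal ← the left bank.  (the left bank: 2M 2C; the right bank: 1M 1C)
7. 2 missionaries → the right bank.  (the left bank: 0M 2C; the right bank: 3M 1C)
8. 1 cannibal ← the left bank.  (the left bank: 0M 3C; the right bank: 3M 0C)
9. 2 cannibals → the right bank.  (the left bank: 0M 1C; the right bank: 3M 2C)
10. 1 cannibal ← the left bank.  (the left bank: 0M 2C; the right bank: 3M 1C)
11. 2 cannibals → the right bank.  (the left bank: 0M 0C; the right bank: 3M 3C)

No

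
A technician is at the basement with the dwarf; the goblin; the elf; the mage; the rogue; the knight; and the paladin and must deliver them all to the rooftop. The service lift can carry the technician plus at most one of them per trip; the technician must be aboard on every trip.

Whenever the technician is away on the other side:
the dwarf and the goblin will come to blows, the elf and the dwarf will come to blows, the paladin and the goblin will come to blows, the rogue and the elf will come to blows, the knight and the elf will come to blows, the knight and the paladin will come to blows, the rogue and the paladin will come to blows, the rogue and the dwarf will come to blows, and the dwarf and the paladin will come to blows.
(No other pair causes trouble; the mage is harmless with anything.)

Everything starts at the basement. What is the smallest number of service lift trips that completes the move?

Whatever the first load, the items left behind include a forbidden pair without the technician. No opening move is safe, so no plan exists.

impossible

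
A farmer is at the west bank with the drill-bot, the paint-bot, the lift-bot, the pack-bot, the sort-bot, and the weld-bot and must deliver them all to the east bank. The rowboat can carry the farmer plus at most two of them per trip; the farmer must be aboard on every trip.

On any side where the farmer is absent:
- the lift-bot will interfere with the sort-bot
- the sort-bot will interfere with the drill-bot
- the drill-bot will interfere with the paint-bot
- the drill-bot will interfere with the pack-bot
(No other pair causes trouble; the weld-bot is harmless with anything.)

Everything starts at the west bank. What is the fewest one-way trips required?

7

Counting alone: the farmer can take at most 2 across per trip to the east bank, so moving all 6 needs at least 3 loaded trips out, with a return between consecutive ones — at least 5 crossings.
The safety rule pushes this higher. Following every safe sequence of crossings, the most of the 6 that can be at the east bank as the rowboat arrives there on crossing 5 is 5 — never all 6.
So no plan with fewer than 7 crossings exists, and this one achieves 7:
1. Farmer goes to the east bank with the drill-bot and the lift-bot.  [the west bank: the pack-bot, the paint-bot, the sort-bot, the weld-bot | the east bank: the drill-bot, the lift-bot]
2. Farmer goes back to the west bank alone.  [the west bank: the pack-bot, the paint-bot, the sort-bot, the weld-bot | the east bank: the drill-bot, the lift-bot]
3. Farmer goes to the east bank with the weld-bot.  [the west bank: the pack-bot, the paint-bot, the sort-bot | the east bank: the drill-bot, the lift-bot, the weld-bot]
4. Farmer goes back to the west bank alone.  [the west bank: the pack-bot, the paint-bot, the sort-bot | the east bank: the drill-bot, the lift-bot, the weld-bot]
5. Farmer goes to the east bank with the pack-bot and the paint-bot.  [the west bank: the sort-bot | the east bank: the drill-bot, the lift-bot, the pack-bot, the paint-bot, the weld-bot]
6. Farmer goes back to the west bank with the drill-bot.  [the west bank: the drill-bot, the sort-bot | the east bank: the lift-bot, the pack-bot, the paint-bot, the weld-bot]
7. Farmer goes to the east bank with the drill-bot and the sort-bot.  [the west bank: — | the east bank: the drill-bot, the lift-bot, the pack-bot, the paint-bot, the sort-bot, the weld-bot]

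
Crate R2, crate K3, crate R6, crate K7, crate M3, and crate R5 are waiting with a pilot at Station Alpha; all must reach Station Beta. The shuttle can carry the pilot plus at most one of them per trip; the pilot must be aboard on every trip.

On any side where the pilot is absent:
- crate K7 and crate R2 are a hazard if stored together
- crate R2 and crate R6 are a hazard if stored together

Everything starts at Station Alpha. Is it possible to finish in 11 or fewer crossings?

Counting alone: the pilot can take at most 1 across per trip to Station Beta, so moving all 6 needs at least 6 loaded trips out, with a return between consecutive ones — at least 11 crossings.
The safety rule pushes this higher. Following every safe sequence of crossings, the most of the 6 that can be at Station Beta as the shuttle arrives there on crossing 11 is 5 — never all 6.
So the move cannot be finished within 11 crossings. (The shortest complete plan takes 13:)
1. Pilot goes to Station Beta with crate R2.  [Station Alpha: crate K3, crate K7, crate M3, crate R5, crate R6 | Station Beta: crate R2]
2. Pilot goes back to Station Alpha alone.  [Station Alpha: crate K3, crate K7, crate M3, crate R5, crate R6 | Station Beta: crate R2]
3. Pilot goes to Station Beta with crate K3.  [Station Alpha: crate K7, crate M3, crate R5, crate R6 | Station Beta: crate K3, crate R2]
4. Pilot goes back to Station Alpha alone.  [Station Alpha: crate K7, crate M3, crate R5, crate R6 | Station Beta: crate K3, crate R2]
5. Pilot goes to Station Beta with crate R6.  [Station Alpha: crate K7, crate M3, crate R5 | Station Beta: crate K3, crate R2, crate R6]
6. Pilot goes back to Station Alpha with crate R2.  [Station Alpha: crate K7, crate M3, crate R2, crate R5 | Station Beta: crate K3, crate R6]
7. Pilot goes to Station Beta with crate K7.  [Station Alpha: crate M3, crate R2, crate R5 | Station Beta: crate K3, crate K7, crate R6]
8. Pilot goes back to Station Alpha alone.  [Station Alpha: crate M3, crate R2, crate R5 | Station Beta: crate K3, crate K7, crate R6]
9. Pilot goes to Station Beta with crate M3.  [Station Alpha: crate R2, crate R5 | Station Beta: crate K3, crate K7, crate M3, crate R6]
10. Pilot goes back to Station Alpha alone.  [Station Alpha: crate R2, crate R5 | Station Beta: crate K3, crate K7, crate M3, crate R6]
11. Pilot goes to Station Beta with crate R5.  [Station Alpha: crate R2 | Station Beta: crate K3, crate K7, crate M3, crate R5, crate R6]
12. Pilot goes back to Station Alpha alone.  [Station Alpha: crate R2 | Station Beta: crate K3, crate K7, crate M3, crate R5, crate R6]
13. Pilot goes to Station Beta with crate R2.  [Station Alpha: — | Station Beta: crate K3, crate K7, crate M3, crate R2, crate R5, crate R6]

No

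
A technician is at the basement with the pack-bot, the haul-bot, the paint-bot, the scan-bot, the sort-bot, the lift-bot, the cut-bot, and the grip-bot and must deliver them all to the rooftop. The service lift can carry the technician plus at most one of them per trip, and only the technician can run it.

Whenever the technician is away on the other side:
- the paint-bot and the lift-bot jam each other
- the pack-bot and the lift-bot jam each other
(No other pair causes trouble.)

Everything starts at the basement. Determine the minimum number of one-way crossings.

Counting alone: the technician can take at most 1 across per trip to the rooftop, so moving all 8 needs at least 8 loaded trips out, with a return between consecutive ones — at least 15 crossings.
The safety rule pushes this higher. Following every safe sequence of crossings, the most of the 8 that can be at the rooftop as the service lift arrives there on crossing 15 is 7 — never all 8.
So no plan with fewer than 17 crossings exists, and this one achieves 17:
1. Technician goes to the rooftop with the lift-bot.  [the basement: the cut-bot, the grip-bot, the haul-bot, the pack-bot, the paint-bot, the scan-bot, the sort-bot | the rooftop: the lift-bot]
2. Technician goes back to the basement alone.  [the basement: the cut-bot, the grip-bot, the haul-bot, the pack-bot, the paint-bot, the scan-bot, the sort-bot | the rooftop: the lift-bot]
3. Technician goes to the rooftop with the pack-bot.  [the basement: the cut-bot, the grip-bot, the haul-bot, the paint-bot, the scan-bot, the sort-bot | the rooftop: the lift-bot, the pack-bot]
4. Technician goes back to the basement with the lift-bot.  [the basement: the cut-bot, the grip-bot, the haul-bot, the lift-bot, the paint-bot, the scan-bot, the sort-bot | the rooftop: the pack-bot]
5. Technician goes to the rooftop with the paint-bot.  [the basement: the cut-bot, the grip-bot, the haul-bot, the lift-bot, the scan-bot, the sort-bot | the rooftop: the pack-bot, the paint-bot]
6. Technician goes back to the basement alone.  [the basement: the cut-bot, the grip-bot, the haul-bot, the lift-bot, the scan-bot, the sort-bot | the rooftop: the pack-bot, the paint-bot]
7. Technician goes to the rooftop with the haul-bot.  [the basement: the cut-bot, the grip-bot, the lift-bot, the scan-bot, the sort-bot | the rooftop: the haul-bot, the pack-bot, the paint-bot]
8. Technician goes back to the basement alone.  [the basement: the cut-bot, the grip-bot, the lift-bot, the scan-bot, the sort-bot | the rooftop: the haul-bot, the pack-bot, the paint-bot]
9. Technician goes to the rooftop with the scan-bot.  [the basement: the cut-bot, the grip-bot, the lift-bot, the sort-bot | the rooftop: the haul-bot, the pack-bot, the paint-bot, the scan-bot]
10. Technician goes back to the basement alone.  [the basement: the cut-bot, the grip-bot, the lift-bot, the sort-bot | the rooftop: the haul-bot, the pack-bot, the paint-bot, the scan-bot]
11. Technician goes to the rooftop with the sort-bot.  [the basement: the cut-bot, the grip-bot, the lift-bot | the rooftop: the haul-bot, the pack-bot, the paint-bot, the scan-bot, the sort-bot]
12. Technician goes back to the basement alone.  [the basement: the cut-bot, the grip-bot, the lift-bot | the rooftop: the haul-bot, the pack-bot, the paint-bot, the scan-bot, the sort-bot]
13. Technician goes to the rooftop with the cut-bot.  [the basement: the grip-bot, the lift-bot | the rooftop: the cut-bot, the haul-bot, the pack-bot, the paint-bot, the scan-bot, the sort-bot]
14. Technician goes back to the basement alone.  [the basement: the grip-bot, the lift-bot | the rooftop: the cut-bot, the haul-bot, the pack-bot, the paint-bot, the scan-bot, the sort-bot]
15. Technician goes to the rooftop with the grip-bot.  [the basement: the lift-bot | the rooftop: the cut-bot, the grip-bot, the haul-bot, the pack-bot, the paint-bot, the scan-bot, the sort-bot]
16. Technician goes back to the basement alone.  [the basement: the lift-bot | the rooftop: the cut-bot, the grip-bot, the haul-bot, the pack-bot, the paint-bot, the scan-bot, the sort-bot]
17. Technician goes to the rooftop with the lift-bot.  [the basement: — | the rooftop: the cut-bot, the grip-bot, the haul-bot, the lift-bot, the pack-bot, the paint-bot, the scan-bot, the sort-bot]

17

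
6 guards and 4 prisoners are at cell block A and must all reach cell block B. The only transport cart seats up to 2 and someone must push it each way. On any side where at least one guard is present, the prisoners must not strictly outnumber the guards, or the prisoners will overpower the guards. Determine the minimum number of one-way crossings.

17

Counting alone: each trip to cell block B takes at most 2 across and each return brings at least 1 back, so after t trips out (and t−1 returns) at most 2t − (t−1) of the 10 are across; that first reaches 10 at t = 9, so at least 17 crossings are needed.
The plan below uses exactly 17 crossings, so it is optimal:
1. 2 prisoners → cell block B.  (cell block A: 6G 2P; cell block B: 0G 2P)
2. 1 prisoner ← cell block A.  (cell block A: 6G 3P; cell block B: 0G 1P)
3. 2 prisoners → cell block B.  (cell block A: 6G 1P; cell block B: 0G 3P)
4. 1 prisoner ← cell block A.  (cell block A: 6G 2P; cell block B: 0G 2P)
5. 2 guards → cell block B.  (cell block A: 4G 2P; cell block B: 2G 2P)
6. 1 prisoner ← cell block A.  (cell block A: 4G 3P; cell block B: 2G 1P)
7. 1 guard and 1 prisoner → cell block B.  (cell block A: 3G 2P; cell block B: 3G 2P)
8. 1 prisoner ← cell block A.  (cell block A: 3G 3P; cell block B: 3G 1P)
9. 2 prisoners → cell block B.  (cell block A: 3G 1P; cell block B: 3G 3P)
10. 1 prisoner ← cell block A.  (cell block A: 3G 2P; cell block B: 3G 2P)
11. 1 guard and 1 prisoner → cell block B.  (cell block A: 2G 1P; cell block B: 4G 3P)
12. 1 prisoner ← cell block A.  (cell block A: 2G 2P; cell block B: 4G 2P)
13. 2 prisoners → cell block B.  (cell block A: 2G 0P; cell block B: 4G 4P)
14. 1 prisoner ← cell block A.  (cell block A: 2G 1P; cell block B: 4G 3P)
15. 1 guard and 1 prisoner → cell block B.  (cell block A: 1G 0P; cell block B: 5G 4P)
16. 1 prisoner ← cell block A.  (cell block A: 1G 1P; cell block B: 5G 3P)
17. 1 guard and 1 prisoner → cell block B.  (cell block A: 0G 0P; cell block B: 6G 4P)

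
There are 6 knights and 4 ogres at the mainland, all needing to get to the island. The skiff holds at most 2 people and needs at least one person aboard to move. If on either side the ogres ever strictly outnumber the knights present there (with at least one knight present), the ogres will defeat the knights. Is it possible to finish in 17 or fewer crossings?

Yes — this plan uses 17 crossings (≤ 17):
1. 2 ogres → the island.  (the mainland: 6K 2O; the island: 0K 2O)
2. 1 ogre ← the mainland.  (the mainland: 6K 3O; the island: 0K 1O)
3. 2 ogres → the island.  (the mainland: 6K 1O; the island: 0K 3O)
4. 1 ogre ← the mainland.  (the mainland: 6K 2O; the island: 0K 2O)
5. 2 knights → the island.  (the mainland: 4K 2O; the island: 2K 2O)
6. 1 ogre ← the mainland.  (the mainland: 4K 3O; the island: 2K 1O)
7. 1 knight and 1 ogre → the island.  (the mainland: 3K 2O; the island: 3K 2O)
8. 1 ogre ← the mainland.  (the mainland: 3K 3O; the island: 3K 1O)
9. 2 ogres → the island.  (the mainland: 3K 1O; the island: 3K 3O)
10. 1 ogre ← the mainland.  (the mainland: 3K 2O; the island: 3K 2O)
11. 1 knight and 1 ogre → the island.  (the mainland: 2K 1O; the island: 4K 3O)
12. 1 ogre ← the mainland.  (the mainland: 2K 2O; the island: 4K 2O)
13. 2 ogres → the island.  (the mainland: 2K 0O; the island: 4K 4O)
14. 1 ogre ← the mainland.  (the mainland: 2K 1O; the island: 4K 3O)
15. 1 knight and 1 ogre → the island.  (the mainland: 1K 0O; the island: 5K 4O)
16. 1 ogre ← the mainland.  (the mainland: 1K 1O; the island: 5K 3O)
17. 1 knight and 1 ogre → the island.  (the mainland: 0K 0O; the island: 6K 4O)

Yes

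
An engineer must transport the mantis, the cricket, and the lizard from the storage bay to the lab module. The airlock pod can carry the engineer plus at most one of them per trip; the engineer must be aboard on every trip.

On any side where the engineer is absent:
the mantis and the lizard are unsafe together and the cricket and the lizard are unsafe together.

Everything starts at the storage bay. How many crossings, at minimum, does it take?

Counting alone: the engineer can take at most 1 across per trip to the lab module, so moving all 3 needs at least 3 loaded trips out, with a return between consecutive ones — at least 5 crossings.
The safety rule pushes this higher. Following every safe sequence of crossings, the most of the 3 that can be at the lab module as the airlock pod arrives there on crossing 5 is 2 — never all 3.
So no plan with fewer than 7 crossings exists, and this one achieves 7:
1. Engineer goes to the lab module with the lizard.  [the storage bay: the cricket, the mantis | the lab module: the lizard]
2. Engineer goes back to the storage bay alone.  [the storage bay: the cricket, the mantis | the lab module: the lizard]
3. Engineer goes to the lab module with the mantis.  [the storage bay: the cricket | the lab module: the lizard, the mantis]
4. Engineer goes back to the storage bay with the lizard.  [the storage bay: the cricket, the lizard | the lab module: the mantis]
5. Engineer goes to the lab module with the cricket.  [the storage bay: the lizard | the lab module: the cricket, the mantis]
6. Engineer goes back to the storage bay alone.  [the storage bay: the lizard | the lab module: the cricket, the mantis]
7. Engineer goes to the lab module with the lizard.  [the storage bay: — | the lab module: the cricket, the lizard, the mantis]

7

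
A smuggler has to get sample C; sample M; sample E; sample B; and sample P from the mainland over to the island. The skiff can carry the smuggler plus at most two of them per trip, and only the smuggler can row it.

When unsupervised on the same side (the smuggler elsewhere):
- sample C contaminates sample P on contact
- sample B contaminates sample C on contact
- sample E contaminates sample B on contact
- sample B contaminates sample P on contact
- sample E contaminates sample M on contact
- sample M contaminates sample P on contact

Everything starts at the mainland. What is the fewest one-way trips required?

Whatever the first load, the items left behind include a forbidden pair without the smuggler. No opening move is safe, so no plan exists.

impossible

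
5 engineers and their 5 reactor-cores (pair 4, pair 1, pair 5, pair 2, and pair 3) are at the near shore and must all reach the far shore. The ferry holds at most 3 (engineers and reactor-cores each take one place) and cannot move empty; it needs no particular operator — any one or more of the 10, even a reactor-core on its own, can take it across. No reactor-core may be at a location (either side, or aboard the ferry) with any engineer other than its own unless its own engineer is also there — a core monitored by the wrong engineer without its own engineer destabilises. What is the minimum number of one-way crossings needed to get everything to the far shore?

Counting alone: each trip to the far shore takes at most 3 across and each return brings at least 1 back, so after t trips out (and t−1 returns) at most 3t − (t−1) of the 10 are across; that first reaches 10 at t = 5, so at least 9 crossings are needed.
The safety rule pushes this higher. Following every safe sequence of crossings, the most of the 10 that can be at the far shore as the ferry arrives there on crossing 9 is 9 — never all 10.
So no plan with fewer than 11 crossings exists, and this one achieves 11:
1. engineer 4 and reactor-core 4 cross → the far shore.
2. engineer 4 crosses ← the near shore.
3. reactor-core 1, reactor-core 2, and reactor-core 5 cross → the far shore.
4. reactor-core 4 crosses ← the near shore.
5. engineer 1, engineer 2, and engineer 5 cross → the far shore.
6. engineer 1 and reactor-core 1 cross ← the near shore.
7. engineer 1, engineer 3, and engineer 4 cross → the far shore.
8. reactor-core 5 crosses ← the near shore.
9. reactor-core 1 and reactor-core 4 cross → the far shore.
10. reactor-core 4 crosses ← the near shore.
11. reactor-core 3, reactor-core 4, and reactor-core 5 cross → the far shore.

11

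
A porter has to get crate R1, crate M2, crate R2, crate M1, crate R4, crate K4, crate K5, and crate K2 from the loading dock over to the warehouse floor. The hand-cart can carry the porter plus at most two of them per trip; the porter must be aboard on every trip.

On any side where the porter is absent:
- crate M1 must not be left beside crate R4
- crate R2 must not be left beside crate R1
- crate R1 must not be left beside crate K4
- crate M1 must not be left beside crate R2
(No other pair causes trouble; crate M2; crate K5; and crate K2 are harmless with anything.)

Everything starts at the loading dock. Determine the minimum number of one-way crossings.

Counting alone: the porter can take at most 2 across per trip to the warehouse floor, so moving all 8 needs at least 4 loaded trips out, with a return between consecutive ones — at least 7 crossings.
The safety rule pushes this higher. Following every safe sequence of crossings, the most of the 8 that can be at the warehouse floor as the hand-cart arrives there on crossing 7 is 7 — never all 8.
So no plan with fewer than 9 crossings exists, and this one achieves 9:
1. Porter goes to the warehouse floor with crate M1 and crate R1.
2. Porter goes back to the loading dock alone.
3. Porter goes to the warehouse floor with crate M2 and crate R2.
4. Porter goes back to the loading dock with crate M1 and crate R1.
5. Porter goes to the warehouse floor with crate K4 and crate R4.
6. Porter goes back to the loading dock alone.
7. Porter goes to the warehouse floor with crate K2 and crate K5.
8. Porter goes back to the loading dock alone.
9. Porter goes to the warehouse floor with crate M1 and crate R1.

9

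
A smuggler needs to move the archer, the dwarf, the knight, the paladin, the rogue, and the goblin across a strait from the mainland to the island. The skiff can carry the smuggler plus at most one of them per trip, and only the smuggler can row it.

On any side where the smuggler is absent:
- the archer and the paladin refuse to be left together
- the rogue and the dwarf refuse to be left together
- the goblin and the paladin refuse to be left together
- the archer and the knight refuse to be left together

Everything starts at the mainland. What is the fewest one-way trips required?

Whatever the first load, the items left behind include a forbidden pair without the smuggler. No opening move is safe, so no plan exists.

impossible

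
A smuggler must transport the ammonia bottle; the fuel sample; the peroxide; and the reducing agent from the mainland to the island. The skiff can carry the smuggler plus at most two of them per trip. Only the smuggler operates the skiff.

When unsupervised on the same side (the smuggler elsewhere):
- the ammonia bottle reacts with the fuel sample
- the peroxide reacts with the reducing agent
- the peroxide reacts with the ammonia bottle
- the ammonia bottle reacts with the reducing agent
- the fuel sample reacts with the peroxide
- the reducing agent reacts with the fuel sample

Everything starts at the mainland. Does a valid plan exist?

No

Whatever the first load, the items left behind include a forbidden pair without the smuggler. No opening move is safe, so no plan exists.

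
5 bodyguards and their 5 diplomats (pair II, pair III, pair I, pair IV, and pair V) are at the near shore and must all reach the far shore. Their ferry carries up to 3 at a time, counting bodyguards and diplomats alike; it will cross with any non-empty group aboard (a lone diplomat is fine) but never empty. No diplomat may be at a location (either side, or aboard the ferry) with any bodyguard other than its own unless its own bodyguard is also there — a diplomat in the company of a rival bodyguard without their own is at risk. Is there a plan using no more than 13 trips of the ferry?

Yes — this plan uses 11 crossings (≤ 13):
1. bodyguard II and diplomat II cross → the far shore.
2. bodyguard II crosses ← the near shore.
3. diplomat I, diplomat III, and diplomat IV cross → the far shore.
4. diplomat II crosses ← the near shore.
5. bodyguard I, bodyguard III, and bodyguard IV cross → the far shore.
6. bodyguard III and diplomat III cross ← the near shore.
7. bodyguard II, bodyguard III, and bodyguard V cross → the far shore.
8. diplomat I crosses ← the near shore.
9. diplomat II and diplomat III cross → the far shore.
10. diplomat II crosses ← the near shore.
11. diplomat I, diplomat II, and diplomat V cross → the far shore.

Yes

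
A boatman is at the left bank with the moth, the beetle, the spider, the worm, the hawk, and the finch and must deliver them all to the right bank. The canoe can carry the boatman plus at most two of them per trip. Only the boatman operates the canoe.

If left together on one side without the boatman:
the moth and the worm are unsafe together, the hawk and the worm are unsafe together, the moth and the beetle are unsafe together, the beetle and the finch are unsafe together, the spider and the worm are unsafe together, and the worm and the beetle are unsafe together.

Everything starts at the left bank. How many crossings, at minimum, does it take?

9

Counting alone: the boatman can take at most 2 across per trip to the right bank, so moving all 6 needs at least 3 loaded trips out, with a return between consecutive ones — at least 5 crossings.
The safety rule pushes this higher. Following every safe sequence of crossings, the most of the 6 that can be at the right bank as the canoe arrives there on crossings 5, 7 is 4, 5 respectively — never all 6.
So no plan with fewer than 9 crossings exists, and this one achieves 9:
1. Boatman goes to the right bank with the beetle and the worm.  [the left bank: the finch, the hawk, the moth, the spider | the right bank: the beetle, the worm]
2. Boatman goes back to the left bank with the beetle.  [the left bank: the beetle, the finch, the hawk, the moth, the spider | the right bank: the worm]
3. Boatman goes to the right bank with the finch and the moth.  [the left bank: the beetle, the hawk, the spider | the right bank: the finch, the moth, the worm]
4. Boatman goes back to the left bank with the moth.  [the left bank: the beetle, the hawk, the moth, the spider | the right bank: the finch, the worm]
5. Boatman goes to the right bank with the moth and the spider.  [the left bank: the beetle, the hawk | the right bank: the finch, the moth, the spider, the worm]
6. Boatman goes back to the left bank with the worm.  [the left bank: the beetle, the hawk, the worm | the right bank: the finch, the moth, the spider]
7. Boatman goes to the right bank with the beetle and the hawk.  [the left bank: the worm | the right bank: the beetle, the finch, the hawk, the moth, the spider]
8. Boatman goes back to the left bank with the beetle.  [the left bank: the beetle, the worm | the right bank: the finch, the hawk, the moth, the spider]
9. Boatman goes to the right bank with the beetle and the worm.  [the left bank: — | the right bank: the beetle, the finch, the hawk, the moth, the spider, the worm]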